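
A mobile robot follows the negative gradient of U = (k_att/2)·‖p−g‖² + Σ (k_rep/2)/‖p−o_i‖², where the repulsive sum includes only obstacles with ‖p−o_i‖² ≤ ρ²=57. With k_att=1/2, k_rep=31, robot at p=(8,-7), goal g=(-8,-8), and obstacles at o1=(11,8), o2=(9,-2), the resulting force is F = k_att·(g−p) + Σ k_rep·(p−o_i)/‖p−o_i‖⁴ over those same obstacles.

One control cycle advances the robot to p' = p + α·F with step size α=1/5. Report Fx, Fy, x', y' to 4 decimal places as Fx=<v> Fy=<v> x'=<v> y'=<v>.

F_att = 1/2·(g−p) = 1/2·(-16,-1) = (-8.0000,-0.5000)
o1: d²=234 > ρ²=57 → inactive
o2: d²=26 ≤ ρ²=57; F_rep = 31·(-1,-5)/26² = (-0.0459,-0.2293)
F = F_att + ΣF_rep = (-8.0459,-0.7293)
p' = p + 1/5·F = (6.3908,-7.1459)

Fx=-8.0459 Fy=-0.7293 x'=6.3908 y'=-7.1459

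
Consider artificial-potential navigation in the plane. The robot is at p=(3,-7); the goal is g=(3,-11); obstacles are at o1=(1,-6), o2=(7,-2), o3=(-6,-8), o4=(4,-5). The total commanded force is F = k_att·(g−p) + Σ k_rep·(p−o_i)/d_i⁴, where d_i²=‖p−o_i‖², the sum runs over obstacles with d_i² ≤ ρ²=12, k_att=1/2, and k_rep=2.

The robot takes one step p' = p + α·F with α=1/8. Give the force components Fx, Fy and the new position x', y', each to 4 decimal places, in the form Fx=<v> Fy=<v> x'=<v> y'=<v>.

Fx=0.0800 Fy=-2.2400 x'=3.0100 y'=-7.2800

F_att = 1/2·(g−p) = 1/2·(0,-4) = (0.0000,-2.0000)
o1: d²=5 ≤ ρ²=12; F_rep = 2·(2,-1)/5² = (0.1600,-0.0800)
o2: d²=41 > ρ²=12 → inactive
o3: d²=82 > ρ²=12 → inactive
o4: d²=5 ≤ ρ²=12; F_rep = 2·(-1,-2)/5² = (-0.0800,-0.1600)
F = F_att + ΣF_rep = (0.0800,-2.2400)
p' = p + 1/8·F = (3.0100,-7.2800)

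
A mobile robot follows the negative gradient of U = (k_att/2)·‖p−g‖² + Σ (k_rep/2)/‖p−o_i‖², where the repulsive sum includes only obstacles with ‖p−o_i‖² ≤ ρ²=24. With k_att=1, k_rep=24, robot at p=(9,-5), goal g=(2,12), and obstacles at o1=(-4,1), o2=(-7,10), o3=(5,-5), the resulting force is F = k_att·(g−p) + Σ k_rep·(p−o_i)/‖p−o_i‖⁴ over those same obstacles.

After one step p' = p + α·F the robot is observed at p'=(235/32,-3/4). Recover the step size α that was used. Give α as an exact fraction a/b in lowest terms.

F_att = 1·(g−p) = 1·(-7,17) = (-7.0000,17.0000)
o1: d²=205 > ρ²=24 → inactive
o2: d²=481 > ρ²=24 → inactive
o3: d²=16 ≤ ρ²=24; F_rep = 24·(4,0)/16² = (0.3750,0.0000)
F = F_att + ΣF_rep = (-6.6250,17.0000)
Δp = p'−p = (-1.6562,4.2500); α = Δx/Fx = (-53/32) / (-53/8) = 1/4
check: Δy/Fy = (17/4) / (17) = 1/4 ✓

α = 1/4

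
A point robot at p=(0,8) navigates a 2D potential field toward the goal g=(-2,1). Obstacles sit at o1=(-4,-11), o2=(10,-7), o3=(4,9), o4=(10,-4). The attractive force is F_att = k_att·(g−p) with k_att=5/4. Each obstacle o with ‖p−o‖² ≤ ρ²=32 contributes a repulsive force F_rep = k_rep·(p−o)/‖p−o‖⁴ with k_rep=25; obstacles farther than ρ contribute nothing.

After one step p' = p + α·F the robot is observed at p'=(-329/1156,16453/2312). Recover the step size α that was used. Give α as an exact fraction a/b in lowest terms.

F_att = 5/4·(g−p) = 5/4·(-2,-7) = (-2.5000,-8.7500)
o1: d²=377 > ρ²=32 → inactive
o2: d²=325 > ρ²=32 → inactive
o3: d²=17 ≤ ρ²=32; F_rep = 25·(-4,-1)/17² = (-0.3460,-0.0865)
o4: d²=244 > ρ²=32 → inactive
F = F_att + ΣF_rep = (-2.8460,-8.8365)
Δp = p'−p = (-0.2846,-0.8837); α = Δx/Fx = (-329/1156) / (-1645/578) = 1/10
check: Δy/Fy = (-2043/2312) / (-10215/1156) = 1/10 ✓

α = 1/10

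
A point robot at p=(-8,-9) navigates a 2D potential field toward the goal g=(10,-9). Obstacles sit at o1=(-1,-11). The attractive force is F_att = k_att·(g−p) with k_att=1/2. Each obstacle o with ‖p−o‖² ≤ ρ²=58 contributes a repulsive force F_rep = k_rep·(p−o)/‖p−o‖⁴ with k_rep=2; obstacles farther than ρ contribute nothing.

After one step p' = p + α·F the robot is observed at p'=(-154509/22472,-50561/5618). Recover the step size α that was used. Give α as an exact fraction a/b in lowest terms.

α = 1/8

F_att = 1/2·(g−p) = 1/2·(18,0) = (9.0000,0.0000)
o1: d²=53 ≤ ρ²=58; F_rep = 2·(-7,2)/53² = (-0.0050,0.0014)
F = F_att + ΣF_rep = (8.9950,0.0014)
Δp = p'−p = (1.1244,0.0002); α = Δx/Fx = (25267/22472) / (25267/2809) = 1/8
check: Δy/Fy = (1/5618) / (4/2809) = 1/8 ✓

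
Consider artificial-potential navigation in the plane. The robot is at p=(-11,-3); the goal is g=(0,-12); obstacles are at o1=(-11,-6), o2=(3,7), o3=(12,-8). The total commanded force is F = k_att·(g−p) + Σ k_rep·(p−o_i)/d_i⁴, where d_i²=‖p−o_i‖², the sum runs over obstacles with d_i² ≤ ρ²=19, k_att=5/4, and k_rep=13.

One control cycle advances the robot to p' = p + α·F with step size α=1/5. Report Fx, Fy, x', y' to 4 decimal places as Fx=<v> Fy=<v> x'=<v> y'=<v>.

F_att = 5/4·(g−p) = 5/4·(11,-9) = (13.7500,-11.2500)
o1: d²=9 ≤ ρ²=19; F_rep = 13·(0,3)/9² = (0.0000,0.4815)
o2: d²=296 > ρ²=19 → inactive
o3: d²=554 > ρ²=19 → inactive
F = F_att + ΣF_rep = (13.7500,-10.7685)
p' = p + 1/5·F = (-8.2500,-5.1537)

Fx=13.7500 Fy=-10.7685 x'=-8.2500 y'=-5.1537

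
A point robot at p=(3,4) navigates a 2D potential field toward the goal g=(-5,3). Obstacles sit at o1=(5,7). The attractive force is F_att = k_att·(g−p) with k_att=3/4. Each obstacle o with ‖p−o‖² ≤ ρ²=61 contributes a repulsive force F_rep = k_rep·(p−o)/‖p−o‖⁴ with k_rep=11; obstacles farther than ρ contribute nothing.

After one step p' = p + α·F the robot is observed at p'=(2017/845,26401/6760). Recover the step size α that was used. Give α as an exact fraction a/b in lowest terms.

F_att = 3/4·(g−p) = 3/4·(-8,-1) = (-6.0000,-0.7500)
o1: d²=13 ≤ ρ²=61; F_rep = 11·(-2,-3)/13² = (-0.1302,-0.1953)
F = F_att + ΣF_rep = (-6.1302,-0.9453)
Δp = p'−p = (-0.6130,-0.0945); α = Δx/Fx = (-518/845) / (-1036/169) = 1/10
check: Δy/Fy = (-639/6760) / (-639/676) = 1/10 ✓

α = 1/10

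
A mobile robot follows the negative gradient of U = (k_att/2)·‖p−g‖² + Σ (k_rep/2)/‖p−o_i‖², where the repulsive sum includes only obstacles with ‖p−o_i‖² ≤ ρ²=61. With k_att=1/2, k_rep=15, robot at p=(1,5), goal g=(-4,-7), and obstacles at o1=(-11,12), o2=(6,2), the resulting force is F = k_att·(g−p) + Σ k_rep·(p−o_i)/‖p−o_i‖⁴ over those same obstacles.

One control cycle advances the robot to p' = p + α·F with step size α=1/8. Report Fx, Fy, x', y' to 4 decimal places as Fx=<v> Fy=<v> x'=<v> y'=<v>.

F_att = 1/2·(g−p) = 1/2·(-5,-12) = (-2.5000,-6.0000)
o1: d²=193 > ρ²=61 → inactive
o2: d²=34 ≤ ρ²=61; F_rep = 15·(-5,3)/34² = (-0.0649,0.0389)
F = F_att + ΣF_rep = (-2.5649,-5.9611)
p' = p + 1/8·F = (0.6794,4.2549)

Fx=-2.5649 Fy=-5.9611 x'=0.6794 y'=4.2549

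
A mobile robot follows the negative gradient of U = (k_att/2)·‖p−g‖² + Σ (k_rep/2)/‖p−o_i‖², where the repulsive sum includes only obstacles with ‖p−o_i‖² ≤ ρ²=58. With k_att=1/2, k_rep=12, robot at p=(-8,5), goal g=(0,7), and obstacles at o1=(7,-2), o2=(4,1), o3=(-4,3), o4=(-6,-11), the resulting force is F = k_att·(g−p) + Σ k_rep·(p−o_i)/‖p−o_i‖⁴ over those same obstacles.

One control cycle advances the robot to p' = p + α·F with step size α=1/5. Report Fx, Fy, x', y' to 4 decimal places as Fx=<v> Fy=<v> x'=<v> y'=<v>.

F_att = 1/2·(g−p) = 1/2·(8,2) = (4.0000,1.0000)
o1: d²=274 > ρ²=58 → inactive
o2: d²=160 > ρ²=58 → inactive
o3: d²=20 ≤ ρ²=58; F_rep = 12·(-4,2)/20² = (-0.1200,0.0600)
o4: d²=260 > ρ²=58 → inactive
F = F_att + ΣF_rep = (3.8800,1.0600)
p' = p + 1/5·F = (-7.2240,5.2120)

Fx=3.8800 Fy=1.0600 x'=-7.2240 y'=5.2120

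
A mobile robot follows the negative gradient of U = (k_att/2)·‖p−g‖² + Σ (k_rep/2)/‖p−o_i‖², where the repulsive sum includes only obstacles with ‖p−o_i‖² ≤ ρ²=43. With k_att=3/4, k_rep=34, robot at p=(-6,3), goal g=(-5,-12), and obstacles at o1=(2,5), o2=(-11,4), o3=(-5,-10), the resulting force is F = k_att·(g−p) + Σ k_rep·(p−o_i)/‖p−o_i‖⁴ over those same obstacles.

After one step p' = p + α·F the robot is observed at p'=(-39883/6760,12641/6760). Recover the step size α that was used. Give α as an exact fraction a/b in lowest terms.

F_att = 3/4·(g−p) = 3/4·(1,-15) = (0.7500,-11.2500)
o1: d²=68 > ρ²=43 → inactive
o2: d²=26 ≤ ρ²=43; F_rep = 34·(5,-1)/26² = (0.2515,-0.0503)
o3: d²=170 > ρ²=43 → inactive
F = F_att + ΣF_rep = (1.0015,-11.3003)
Δp = p'−p = (0.1001,-1.1300); α = Δx/Fx = (677/6760) / (677/676) = 1/10
check: Δy/Fy = (-7639/6760) / (-7639/676) = 1/10 ✓

α = 1/10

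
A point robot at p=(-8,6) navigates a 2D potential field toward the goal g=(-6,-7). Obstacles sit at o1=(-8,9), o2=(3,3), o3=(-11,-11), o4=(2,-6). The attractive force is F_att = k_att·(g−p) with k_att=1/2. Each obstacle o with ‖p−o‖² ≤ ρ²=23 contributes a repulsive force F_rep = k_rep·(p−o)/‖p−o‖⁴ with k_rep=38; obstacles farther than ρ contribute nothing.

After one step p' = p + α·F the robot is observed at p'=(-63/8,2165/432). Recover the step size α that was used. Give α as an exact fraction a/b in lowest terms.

α = 1/8

F_att = 1/2·(g−p) = 1/2·(2,-13) = (1.0000,-6.5000)
o1: d²=9 ≤ ρ²=23; F_rep = 38·(0,-3)/9² = (0.0000,-1.4074)
o2: d²=130 > ρ²=23 → inactive
o3: d²=298 > ρ²=23 → inactive
o4: d²=244 > ρ²=23 → inactive
F = F_att + ΣF_rep = (1.0000,-7.9074)
Δp = p'−p = (0.1250,-0.9884); α = Δx/Fx = (1/8) / (1) = 1/8
check: Δy/Fy = (-427/432) / (-427/54) = 1/8 ✓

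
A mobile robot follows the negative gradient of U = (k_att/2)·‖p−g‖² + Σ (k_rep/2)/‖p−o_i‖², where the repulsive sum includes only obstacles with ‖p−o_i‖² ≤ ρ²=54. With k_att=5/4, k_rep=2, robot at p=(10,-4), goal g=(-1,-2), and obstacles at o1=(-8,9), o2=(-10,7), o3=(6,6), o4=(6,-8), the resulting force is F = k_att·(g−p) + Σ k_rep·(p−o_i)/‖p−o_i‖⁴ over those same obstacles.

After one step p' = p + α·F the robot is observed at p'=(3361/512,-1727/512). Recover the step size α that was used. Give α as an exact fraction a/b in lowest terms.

F_att = 5/4·(g−p) = 5/4·(-11,2) = (-13.7500,2.5000)
o1: d²=493 > ρ²=54 → inactive
o2: d²=521 > ρ²=54 → inactive
o3: d²=116 > ρ²=54 → inactive
o4: d²=32 ≤ ρ²=54; F_rep = 2·(4,4)/32² = (0.0078,0.0078)
F = F_att + ΣF_rep = (-13.7422,2.5078)
Δp = p'−p = (-3.4355,0.6270); α = Δx/Fx = (-1759/512) / (-1759/128) = 1/4
check: Δy/Fy = (321/512) / (321/128) = 1/4 ✓

α = 1/4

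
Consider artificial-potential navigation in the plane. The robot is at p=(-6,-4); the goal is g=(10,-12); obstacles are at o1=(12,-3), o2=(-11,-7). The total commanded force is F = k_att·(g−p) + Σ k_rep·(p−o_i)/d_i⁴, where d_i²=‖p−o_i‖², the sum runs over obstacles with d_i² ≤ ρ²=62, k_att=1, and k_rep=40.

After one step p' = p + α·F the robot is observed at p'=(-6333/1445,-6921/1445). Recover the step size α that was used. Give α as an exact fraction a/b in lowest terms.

F_att = 1·(g−p) = 1·(16,-8) = (16.0000,-8.0000)
o1: d²=325 > ρ²=62 → inactive
o2: d²=34 ≤ ρ²=62; F_rep = 40·(5,3)/34² = (0.1730,0.1038)
F = F_att + ΣF_rep = (16.1730,-7.8962)
Δp = p'−p = (1.6173,-0.7896); α = Δx/Fx = (2337/1445) / (4674/289) = 1/10
check: Δy/Fy = (-1141/1445) / (-2282/289) = 1/10 ✓

α = 1/10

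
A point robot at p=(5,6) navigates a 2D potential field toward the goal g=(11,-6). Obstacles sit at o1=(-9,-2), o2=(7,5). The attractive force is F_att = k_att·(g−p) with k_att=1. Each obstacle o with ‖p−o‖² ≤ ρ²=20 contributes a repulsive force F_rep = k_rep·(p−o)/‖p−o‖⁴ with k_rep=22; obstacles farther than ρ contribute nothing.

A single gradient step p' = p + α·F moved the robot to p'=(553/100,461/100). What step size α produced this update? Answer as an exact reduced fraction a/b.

α = 1/8

F_att = 1·(g−p) = 1·(6,-12) = (6.0000,-12.0000)
o1: d²=260 > ρ²=20 → inactive
o2: d²=5 ≤ ρ²=20; F_rep = 22·(-2,1)/5² = (-1.7600,0.8800)
F = F_att + ΣF_rep = (4.2400,-11.1200)
Δp = p'−p = (0.5300,-1.3900); α = Δx/Fx = (53/100) / (106/25) = 1/8
check: Δy/Fy = (-139/100) / (-278/25) = 1/8 ✓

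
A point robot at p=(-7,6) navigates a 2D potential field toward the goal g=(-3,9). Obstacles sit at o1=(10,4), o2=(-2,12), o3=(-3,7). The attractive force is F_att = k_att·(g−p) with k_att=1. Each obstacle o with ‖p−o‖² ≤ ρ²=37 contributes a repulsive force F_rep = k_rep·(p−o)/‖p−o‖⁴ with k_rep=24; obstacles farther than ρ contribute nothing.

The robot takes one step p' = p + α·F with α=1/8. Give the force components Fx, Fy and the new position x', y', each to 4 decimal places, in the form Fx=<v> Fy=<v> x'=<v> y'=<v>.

F_att = 1·(g−p) = 1·(4,3) = (4.0000,3.0000)
o1: d²=293 > ρ²=37 → inactive
o2: d²=61 > ρ²=37 → inactive
o3: d²=17 ≤ ρ²=37; F_rep = 24·(-4,-1)/17² = (-0.3322,-0.0830)
F = F_att + ΣF_rep = (3.6678,2.9170)
p' = p + 1/8·F = (-6.5415,6.3646)

Fx=3.6678 Fy=2.9170 x'=-6.5415 y'=6.3646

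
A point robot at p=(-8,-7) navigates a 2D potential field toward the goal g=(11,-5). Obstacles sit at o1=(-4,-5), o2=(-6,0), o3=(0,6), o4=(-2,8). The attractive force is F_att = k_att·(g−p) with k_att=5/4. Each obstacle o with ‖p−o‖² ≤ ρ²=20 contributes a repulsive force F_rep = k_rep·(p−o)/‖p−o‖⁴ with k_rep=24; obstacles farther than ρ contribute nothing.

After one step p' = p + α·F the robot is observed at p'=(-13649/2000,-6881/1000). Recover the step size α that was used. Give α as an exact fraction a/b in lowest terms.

α = 1/20

F_att = 5/4·(g−p) = 5/4·(19,2) = (23.7500,2.5000)
o1: d²=20 ≤ ρ²=20; F_rep = 24·(-4,-2)/20² = (-0.2400,-0.1200)
o2: d²=53 > ρ²=20 → inactive
o3: d²=233 > ρ²=20 → inactive
o4: d²=261 > ρ²=20 → inactive
F = F_att + ΣF_rep = (23.5100,2.3800)
Δp = p'−p = (1.1755,0.1190); α = Δx/Fx = (2351/2000) / (2351/100) = 1/20
check: Δy/Fy = (119/1000) / (119/50) = 1/20 ✓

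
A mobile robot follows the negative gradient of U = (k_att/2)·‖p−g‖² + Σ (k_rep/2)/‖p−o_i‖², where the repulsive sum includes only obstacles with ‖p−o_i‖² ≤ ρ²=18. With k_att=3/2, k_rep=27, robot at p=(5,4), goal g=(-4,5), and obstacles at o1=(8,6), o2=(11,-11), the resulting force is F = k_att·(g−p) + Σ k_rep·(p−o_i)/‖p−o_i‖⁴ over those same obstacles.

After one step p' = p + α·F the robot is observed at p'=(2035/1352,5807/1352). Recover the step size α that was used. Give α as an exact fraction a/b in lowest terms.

α = 1/4

F_att = 3/2·(g−p) = 3/2·(-9,1) = (-13.5000,1.5000)
o1: d²=13 ≤ ρ²=18; F_rep = 27·(-3,-2)/13² = (-0.4793,-0.3195)
o2: d²=261 > ρ²=18 → inactive
F = F_att + ΣF_rep = (-13.9793,1.1805)
Δp = p'−p = (-3.4948,0.2951); α = Δx/Fx = (-4725/1352) / (-4725/338) = 1/4
check: Δy/Fy = (399/1352) / (399/338) = 1/4 ✓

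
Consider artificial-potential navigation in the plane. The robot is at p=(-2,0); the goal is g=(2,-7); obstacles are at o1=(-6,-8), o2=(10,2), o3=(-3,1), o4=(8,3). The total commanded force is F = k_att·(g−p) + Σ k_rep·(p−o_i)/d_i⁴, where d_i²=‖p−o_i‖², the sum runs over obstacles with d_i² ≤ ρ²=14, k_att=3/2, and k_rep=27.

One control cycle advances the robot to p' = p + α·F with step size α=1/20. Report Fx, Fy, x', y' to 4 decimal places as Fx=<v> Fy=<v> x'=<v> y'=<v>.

F_att = 3/2·(g−p) = 3/2·(4,-7) = (6.0000,-10.5000)
o1: d²=80 > ρ²=14 → inactive
o2: d²=148 > ρ²=14 → inactive
o3: d²=2 ≤ ρ²=14; F_rep = 27·(1,-1)/2² = (6.7500,-6.7500)
o4: d²=109 > ρ²=14 → inactive
F = F_att + ΣF_rep = (12.7500,-17.2500)
p' = p + 1/20·F = (-1.3625,-0.8625)

Fx=12.7500 Fy=-17.2500 x'=-1.3625 y'=-0.8625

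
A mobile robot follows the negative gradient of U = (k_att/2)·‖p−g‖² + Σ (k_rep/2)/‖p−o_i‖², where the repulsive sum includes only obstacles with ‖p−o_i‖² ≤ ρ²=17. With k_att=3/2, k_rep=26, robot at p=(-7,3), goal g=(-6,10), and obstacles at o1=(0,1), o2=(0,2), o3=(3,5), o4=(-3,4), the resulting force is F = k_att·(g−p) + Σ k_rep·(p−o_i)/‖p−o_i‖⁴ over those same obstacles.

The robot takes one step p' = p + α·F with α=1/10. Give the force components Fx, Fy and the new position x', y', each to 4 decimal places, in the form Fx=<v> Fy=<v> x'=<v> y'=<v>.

F_att = 3/2·(g−p) = 3/2·(1,7) = (1.5000,10.5000)
o1: d²=53 > ρ²=17 → inactive
o2: d²=50 > ρ²=17 → inactive
o3: d²=104 > ρ²=17 → inactive
o4: d²=17 ≤ ρ²=17; F_rep = 26·(-4,-1)/17² = (-0.3599,-0.0900)
F = F_att + ΣF_rep = (1.1401,10.4100)
p' = p + 1/10·F = (-6.8860,4.0410)

Fx=1.1401 Fy=10.4100 x'=-6.8860 y'=4.0410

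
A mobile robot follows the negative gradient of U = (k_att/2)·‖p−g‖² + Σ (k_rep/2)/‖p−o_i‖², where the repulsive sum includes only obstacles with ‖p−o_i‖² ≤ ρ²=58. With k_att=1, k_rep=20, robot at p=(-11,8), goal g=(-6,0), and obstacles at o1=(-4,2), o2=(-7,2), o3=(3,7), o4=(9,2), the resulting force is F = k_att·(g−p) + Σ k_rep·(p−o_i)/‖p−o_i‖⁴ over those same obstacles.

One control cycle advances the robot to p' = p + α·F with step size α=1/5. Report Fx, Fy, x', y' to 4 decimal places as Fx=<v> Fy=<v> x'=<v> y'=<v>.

F_att = 1·(g−p) = 1·(5,-8) = (5.0000,-8.0000)
o1: d²=85 > ρ²=58 → inactive
o2: d²=52 ≤ ρ²=58; F_rep = 20·(-4,6)/52² = (-0.0296,0.0444)
o3: d²=197 > ρ²=58 → inactive
o4: d²=436 > ρ²=58 → inactive
F = F_att + ΣF_rep = (4.9704,-7.9556)
p' = p + 1/5·F = (-10.0059,6.4089)

Fx=4.9704 Fy=-7.9556 x'=-10.0059 y'=6.4089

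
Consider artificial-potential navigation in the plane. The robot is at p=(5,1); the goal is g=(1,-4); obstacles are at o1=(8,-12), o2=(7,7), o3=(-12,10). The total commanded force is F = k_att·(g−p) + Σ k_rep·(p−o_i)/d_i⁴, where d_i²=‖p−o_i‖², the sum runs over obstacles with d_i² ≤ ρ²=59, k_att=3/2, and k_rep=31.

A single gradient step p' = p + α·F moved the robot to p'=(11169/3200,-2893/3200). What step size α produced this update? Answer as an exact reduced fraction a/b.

F_att = 3/2·(g−p) = 3/2·(-4,-5) = (-6.0000,-7.5000)
o1: d²=178 > ρ²=59 → inactive
o2: d²=40 ≤ ρ²=59; F_rep = 31·(-2,-6)/40² = (-0.0387,-0.1163)
o3: d²=370 > ρ²=59 → inactive
F = F_att + ΣF_rep = (-6.0388,-7.6162)
Δp = p'−p = (-1.5097,-1.9041); α = Δx/Fx = (-4831/3200) / (-4831/800) = 1/4
check: Δy/Fy = (-6093/3200) / (-6093/800) = 1/4 ✓

α = 1/4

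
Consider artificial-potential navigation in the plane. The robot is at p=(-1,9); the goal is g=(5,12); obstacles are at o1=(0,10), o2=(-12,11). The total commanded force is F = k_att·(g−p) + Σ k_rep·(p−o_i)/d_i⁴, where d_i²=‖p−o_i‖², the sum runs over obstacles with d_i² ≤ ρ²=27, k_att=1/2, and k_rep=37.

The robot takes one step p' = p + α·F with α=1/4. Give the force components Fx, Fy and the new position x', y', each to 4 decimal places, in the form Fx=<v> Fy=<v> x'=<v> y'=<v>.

F_att = 1/2·(g−p) = 1/2·(6,3) = (3.0000,1.5000)
o1: d²=2 ≤ ρ²=27; F_rep = 37·(-1,-1)/2² = (-9.2500,-9.2500)
o2: d²=125 > ρ²=27 → inactive
F = F_att + ΣF_rep = (-6.2500,-7.7500)
p' = p + 1/4·F = (-2.5625,7.0625)

Fx=-6.2500 Fy=-7.7500 x'=-2.5625 y'=7.0625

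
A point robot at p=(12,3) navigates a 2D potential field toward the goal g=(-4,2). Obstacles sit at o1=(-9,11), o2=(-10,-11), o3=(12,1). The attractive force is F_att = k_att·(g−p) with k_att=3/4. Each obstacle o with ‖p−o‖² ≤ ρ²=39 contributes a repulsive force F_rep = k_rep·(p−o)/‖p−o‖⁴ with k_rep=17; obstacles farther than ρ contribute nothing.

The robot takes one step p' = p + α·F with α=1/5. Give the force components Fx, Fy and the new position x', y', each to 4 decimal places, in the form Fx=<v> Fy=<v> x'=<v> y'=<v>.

F_att = 3/4·(g−p) = 3/4·(-16,-1) = (-12.0000,-0.7500)
o1: d²=505 > ρ²=39 → inactive
o2: d²=680 > ρ²=39 → inactive
o3: d²=4 ≤ ρ²=39; F_rep = 17·(0,2)/4² = (0.0000,2.1250)
F = F_att + ΣF_rep = (-12.0000,1.3750)
p' = p + 1/5·F = (9.6000,3.2750)

Fx=-12.0000 Fy=1.3750 x'=9.6000 y'=3.2750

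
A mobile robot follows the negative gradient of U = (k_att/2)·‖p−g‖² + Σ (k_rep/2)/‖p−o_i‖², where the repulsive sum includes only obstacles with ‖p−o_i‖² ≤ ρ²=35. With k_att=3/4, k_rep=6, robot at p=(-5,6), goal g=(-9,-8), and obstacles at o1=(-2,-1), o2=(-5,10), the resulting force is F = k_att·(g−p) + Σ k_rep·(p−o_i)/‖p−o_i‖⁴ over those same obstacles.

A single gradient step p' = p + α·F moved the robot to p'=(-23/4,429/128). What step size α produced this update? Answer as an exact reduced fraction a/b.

α = 1/4

F_att = 3/4·(g−p) = 3/4·(-4,-14) = (-3.0000,-10.5000)
o1: d²=58 > ρ²=35 → inactive
o2: d²=16 ≤ ρ²=35; F_rep = 6·(0,-4)/16² = (0.0000,-0.0938)
F = F_att + ΣF_rep = (-3.0000,-10.5938)
Δp = p'−p = (-0.7500,-2.6484); α = Δx/Fx = (-3/4) / (-3) = 1/4
check: Δy/Fy = (-339/128) / (-339/32) = 1/4 ✓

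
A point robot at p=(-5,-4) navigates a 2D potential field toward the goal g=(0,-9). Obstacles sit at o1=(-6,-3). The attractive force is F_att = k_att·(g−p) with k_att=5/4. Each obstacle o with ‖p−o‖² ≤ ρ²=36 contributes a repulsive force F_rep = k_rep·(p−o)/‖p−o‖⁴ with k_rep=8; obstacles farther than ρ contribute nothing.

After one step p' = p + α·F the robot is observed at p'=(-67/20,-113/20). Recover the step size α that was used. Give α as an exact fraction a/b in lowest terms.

F_att = 5/4·(g−p) = 5/4·(5,-5) = (6.2500,-6.2500)
o1: d²=2 ≤ ρ²=36; F_rep = 8·(1,-1)/2² = (2.0000,-2.0000)
F = F_att + ΣF_rep = (8.2500,-8.2500)
Δp = p'−p = (1.6500,-1.6500); α = Δx/Fx = (33/20) / (33/4) = 1/5
check: Δy/Fy = (-33/20) / (-33/4) = 1/5 ✓

α = 1/5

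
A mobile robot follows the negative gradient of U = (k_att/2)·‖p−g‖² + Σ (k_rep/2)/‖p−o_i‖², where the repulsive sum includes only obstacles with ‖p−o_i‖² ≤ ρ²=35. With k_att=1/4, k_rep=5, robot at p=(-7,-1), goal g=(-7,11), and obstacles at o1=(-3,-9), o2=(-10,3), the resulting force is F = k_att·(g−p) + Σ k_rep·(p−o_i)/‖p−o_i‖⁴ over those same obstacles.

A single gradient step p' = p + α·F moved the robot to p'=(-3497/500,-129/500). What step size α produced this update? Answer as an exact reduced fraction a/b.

α = 1/4

F_att = 1/4·(g−p) = 1/4·(0,12) = (0.0000,3.0000)
o1: d²=80 > ρ²=35 → inactive
o2: d²=25 ≤ ρ²=35; F_rep = 5·(3,-4)/25² = (0.0240,-0.0320)
F = F_att + ΣF_rep = (0.0240,2.9680)
Δp = p'−p = (0.0060,0.7420); α = Δx/Fx = (3/500) / (3/125) = 1/4
check: Δy/Fy = (371/500) / (371/125) = 1/4 ✓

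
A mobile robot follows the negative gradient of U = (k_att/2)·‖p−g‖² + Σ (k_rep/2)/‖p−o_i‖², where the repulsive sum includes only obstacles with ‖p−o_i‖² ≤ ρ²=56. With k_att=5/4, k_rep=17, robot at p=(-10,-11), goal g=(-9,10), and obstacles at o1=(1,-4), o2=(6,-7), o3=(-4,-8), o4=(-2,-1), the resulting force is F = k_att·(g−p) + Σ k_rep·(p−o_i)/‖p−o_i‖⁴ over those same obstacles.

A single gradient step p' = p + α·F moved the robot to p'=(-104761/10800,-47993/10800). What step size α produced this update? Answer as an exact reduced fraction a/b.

F_att = 5/4·(g−p) = 5/4·(1,21) = (1.2500,26.2500)
o1: d²=170 > ρ²=56 → inactive
o2: d²=272 > ρ²=56 → inactive
o3: d²=45 ≤ ρ²=56; F_rep = 17·(-6,-3)/45² = (-0.0504,-0.0252)
o4: d²=164 > ρ²=56 → inactive
F = F_att + ΣF_rep = (1.1996,26.2248)
Δp = p'−p = (0.2999,6.5562); α = Δx/Fx = (3239/10800) / (3239/2700) = 1/4
check: Δy/Fy = (70807/10800) / (70807/2700) = 1/4 ✓

α = 1/4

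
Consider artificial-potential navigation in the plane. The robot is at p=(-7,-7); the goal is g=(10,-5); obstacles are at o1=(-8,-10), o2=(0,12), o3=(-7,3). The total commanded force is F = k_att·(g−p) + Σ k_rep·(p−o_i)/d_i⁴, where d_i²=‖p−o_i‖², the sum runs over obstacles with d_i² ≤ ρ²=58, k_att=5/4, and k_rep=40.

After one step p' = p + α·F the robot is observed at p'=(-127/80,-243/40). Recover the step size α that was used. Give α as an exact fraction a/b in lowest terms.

F_att = 5/4·(g−p) = 5/4·(17,2) = (21.2500,2.5000)
o1: d²=10 ≤ ρ²=58; F_rep = 40·(1,3)/10² = (0.4000,1.2000)
o2: d²=410 > ρ²=58 → inactive
o3: d²=100 > ρ²=58 → inactive
F = F_att + ΣF_rep = (21.6500,3.7000)
Δp = p'−p = (5.4125,0.9250); α = Δx/Fx = (433/80) / (433/20) = 1/4
check: Δy/Fy = (37/40) / (37/10) = 1/4 ✓

α = 1/4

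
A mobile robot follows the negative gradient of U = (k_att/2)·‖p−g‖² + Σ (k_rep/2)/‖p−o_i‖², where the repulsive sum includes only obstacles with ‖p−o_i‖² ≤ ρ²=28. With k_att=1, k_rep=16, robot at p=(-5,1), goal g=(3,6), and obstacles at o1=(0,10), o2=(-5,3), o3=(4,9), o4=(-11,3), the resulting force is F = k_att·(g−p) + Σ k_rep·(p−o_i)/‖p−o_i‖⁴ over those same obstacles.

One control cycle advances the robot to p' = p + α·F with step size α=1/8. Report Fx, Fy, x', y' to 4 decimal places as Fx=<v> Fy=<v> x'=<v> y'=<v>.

F_att = 1·(g−p) = 1·(8,5) = (8.0000,5.0000)
o1: d²=106 > ρ²=28 → inactive
o2: d²=4 ≤ ρ²=28; F_rep = 16·(0,-2)/4² = (0.0000,-2.0000)
o3: d²=145 > ρ²=28 → inactive
o4: d²=40 > ρ²=28 → inactive
F = F_att + ΣF_rep = (8.0000,3.0000)
p' = p + 1/8·F = (-4.0000,1.3750)

Fx=8.0000 Fy=3.0000 x'=-4.0000 y'=1.3750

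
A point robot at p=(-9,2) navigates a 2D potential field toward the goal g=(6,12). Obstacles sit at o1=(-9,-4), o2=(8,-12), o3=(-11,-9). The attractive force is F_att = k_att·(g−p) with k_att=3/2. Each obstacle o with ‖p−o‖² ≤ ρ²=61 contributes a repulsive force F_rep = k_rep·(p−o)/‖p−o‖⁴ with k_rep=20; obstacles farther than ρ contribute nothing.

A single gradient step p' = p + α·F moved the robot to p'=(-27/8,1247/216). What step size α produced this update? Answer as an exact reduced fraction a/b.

F_att = 3/2·(g−p) = 3/2·(15,10) = (22.5000,15.0000)
o1: d²=36 ≤ ρ²=61; F_rep = 20·(0,6)/36² = (0.0000,0.0926)
o2: d²=485 > ρ²=61 → inactive
o3: d²=125 > ρ²=61 → inactive
F = F_att + ΣF_rep = (22.5000,15.0926)
Δp = p'−p = (5.6250,3.7731); α = Δx/Fx = (45/8) / (45/2) = 1/4
check: Δy/Fy = (815/216) / (815/54) = 1/4 ✓

α = 1/4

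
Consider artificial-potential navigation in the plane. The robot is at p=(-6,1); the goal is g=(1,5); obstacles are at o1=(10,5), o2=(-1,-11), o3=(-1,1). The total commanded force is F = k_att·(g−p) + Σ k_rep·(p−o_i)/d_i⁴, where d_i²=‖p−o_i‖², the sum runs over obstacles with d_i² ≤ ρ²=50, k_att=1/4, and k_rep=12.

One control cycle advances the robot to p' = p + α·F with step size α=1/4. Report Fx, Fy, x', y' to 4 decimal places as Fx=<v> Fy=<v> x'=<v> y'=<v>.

Fx=1.6540 Fy=1.0000 x'=-5.5865 y'=1.2500

F_att = 1/4·(g−p) = 1/4·(7,4) = (1.7500,1.0000)
o1: d²=272 > ρ²=50 → inactive
o2: d²=169 > ρ²=50 → inactive
o3: d²=25 ≤ ρ²=50; F_rep = 12·(-5,0)/25² = (-0.0960,0.0000)
F = F_att + ΣF_rep = (1.6540,1.0000)
p' = p + 1/4·F = (-5.5865,1.2500)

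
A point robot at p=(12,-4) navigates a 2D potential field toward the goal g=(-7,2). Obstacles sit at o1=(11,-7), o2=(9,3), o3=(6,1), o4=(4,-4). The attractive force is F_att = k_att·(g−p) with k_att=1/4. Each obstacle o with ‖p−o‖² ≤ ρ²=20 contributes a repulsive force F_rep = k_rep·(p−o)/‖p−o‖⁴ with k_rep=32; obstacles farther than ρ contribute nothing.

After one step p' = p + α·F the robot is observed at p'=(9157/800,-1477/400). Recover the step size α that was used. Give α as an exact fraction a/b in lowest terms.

α = 1/8

F_att = 1/4·(g−p) = 1/4·(-19,6) = (-4.7500,1.5000)
o1: d²=10 ≤ ρ²=20; F_rep = 32·(1,3)/10² = (0.3200,0.9600)
o2: d²=58 > ρ²=20 → inactive
o3: d²=61 > ρ²=20 → inactive
o4: d²=64 > ρ²=20 → inactive
F = F_att + ΣF_rep = (-4.4300,2.4600)
Δp = p'−p = (-0.5537,0.3075); α = Δx/Fx = (-443/800) / (-443/100) = 1/8
check: Δy/Fy = (123/400) / (123/50) = 1/8 ✓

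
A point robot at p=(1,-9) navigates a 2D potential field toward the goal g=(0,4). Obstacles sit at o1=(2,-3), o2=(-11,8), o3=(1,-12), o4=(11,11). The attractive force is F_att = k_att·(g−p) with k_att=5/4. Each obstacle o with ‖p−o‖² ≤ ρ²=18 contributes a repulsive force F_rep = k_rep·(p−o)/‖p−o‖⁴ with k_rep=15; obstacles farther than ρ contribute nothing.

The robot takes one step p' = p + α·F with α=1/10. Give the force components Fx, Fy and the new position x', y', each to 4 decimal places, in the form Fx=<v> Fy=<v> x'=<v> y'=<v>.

Fx=-1.2500 Fy=16.8056 x'=0.8750 y'=-7.3194

F_att = 5/4·(g−p) = 5/4·(-1,13) = (-1.2500,16.2500)
o1: d²=37 > ρ²=18 → inactive
o2: d²=433 > ρ²=18 → inactive
o3: d²=9 ≤ ρ²=18; F_rep = 15·(0,3)/9² = (0.0000,0.5556)
o4: d²=500 > ρ²=18 → inactive
F = F_att + ΣF_rep = (-1.2500,16.8056)
p' = p + 1/10·F = (0.8750,-7.3194)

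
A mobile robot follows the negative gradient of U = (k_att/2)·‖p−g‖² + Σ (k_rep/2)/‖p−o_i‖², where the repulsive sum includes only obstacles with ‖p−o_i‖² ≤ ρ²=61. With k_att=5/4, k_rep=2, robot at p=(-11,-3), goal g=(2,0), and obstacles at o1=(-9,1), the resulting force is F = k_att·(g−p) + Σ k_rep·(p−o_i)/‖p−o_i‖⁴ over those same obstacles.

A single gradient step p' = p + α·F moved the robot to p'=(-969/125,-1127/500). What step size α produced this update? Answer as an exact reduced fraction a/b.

F_att = 5/4·(g−p) = 5/4·(13,3) = (16.2500,3.7500)
o1: d²=20 ≤ ρ²=61; F_rep = 2·(-2,-4)/20² = (-0.0100,-0.0200)
F = F_att + ΣF_rep = (16.2400,3.7300)
Δp = p'−p = (3.2480,0.7460); α = Δx/Fx = (406/125) / (406/25) = 1/5
check: Δy/Fy = (373/500) / (373/100) = 1/5 ✓

α = 1/5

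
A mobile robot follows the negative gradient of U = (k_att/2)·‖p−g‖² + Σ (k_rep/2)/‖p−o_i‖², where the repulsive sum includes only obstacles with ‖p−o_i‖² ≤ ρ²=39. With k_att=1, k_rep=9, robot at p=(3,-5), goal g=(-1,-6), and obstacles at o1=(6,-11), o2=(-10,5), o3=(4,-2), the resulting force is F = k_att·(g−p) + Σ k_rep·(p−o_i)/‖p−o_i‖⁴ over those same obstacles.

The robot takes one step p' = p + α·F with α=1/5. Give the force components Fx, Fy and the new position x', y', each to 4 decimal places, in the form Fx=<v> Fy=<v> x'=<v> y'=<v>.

Fx=-4.0900 Fy=-1.2700 x'=2.1820 y'=-5.2540

F_att = 1·(g−p) = 1·(-4,-1) = (-4.0000,-1.0000)
o1: d²=45 > ρ²=39 → inactive
o2: d²=269 > ρ²=39 → inactive
o3: d²=10 ≤ ρ²=39; F_rep = 9·(-1,-3)/10² = (-0.0900,-0.2700)
F = F_att + ΣF_rep = (-4.0900,-1.2700)
p' = p + 1/5·F = (2.1820,-5.2540)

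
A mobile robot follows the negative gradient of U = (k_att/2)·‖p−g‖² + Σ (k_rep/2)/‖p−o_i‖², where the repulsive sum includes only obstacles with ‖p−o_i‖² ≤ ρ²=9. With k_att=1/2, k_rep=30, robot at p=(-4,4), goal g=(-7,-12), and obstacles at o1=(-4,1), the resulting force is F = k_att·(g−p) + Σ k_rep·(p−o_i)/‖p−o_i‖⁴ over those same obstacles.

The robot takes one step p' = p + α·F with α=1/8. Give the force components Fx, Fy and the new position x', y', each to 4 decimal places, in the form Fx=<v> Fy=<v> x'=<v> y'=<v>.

Fx=-1.5000 Fy=-6.8889 x'=-4.1875 y'=3.1389

F_att = 1/2·(g−p) = 1/2·(-3,-16) = (-1.5000,-8.0000)
o1: d²=9 ≤ ρ²=9; F_rep = 30·(0,3)/9² = (0.0000,1.1111)
F = F_att + ΣF_rep = (-1.5000,-6.8889)
p' = p + 1/8·F = (-4.1875,3.1389)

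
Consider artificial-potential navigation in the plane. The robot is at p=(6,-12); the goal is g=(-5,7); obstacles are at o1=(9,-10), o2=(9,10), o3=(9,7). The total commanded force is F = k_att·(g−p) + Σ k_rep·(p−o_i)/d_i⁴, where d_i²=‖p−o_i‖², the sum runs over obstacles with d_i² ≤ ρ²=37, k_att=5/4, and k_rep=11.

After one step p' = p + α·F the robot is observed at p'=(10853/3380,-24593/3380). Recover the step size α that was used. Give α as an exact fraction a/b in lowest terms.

α = 1/5

F_att = 5/4·(g−p) = 5/4·(-11,19) = (-13.7500,23.7500)
o1: d²=13 ≤ ρ²=37; F_rep = 11·(-3,-2)/13² = (-0.1953,-0.1302)
o2: d²=493 > ρ²=37 → inactive
o3: d²=370 > ρ²=37 → inactive
F = F_att + ΣF_rep = (-13.9453,23.6198)
Δp = p'−p = (-2.7891,4.7240); α = Δx/Fx = (-9427/3380) / (-9427/676) = 1/5
check: Δy/Fy = (15967/3380) / (15967/676) = 1/5 ✓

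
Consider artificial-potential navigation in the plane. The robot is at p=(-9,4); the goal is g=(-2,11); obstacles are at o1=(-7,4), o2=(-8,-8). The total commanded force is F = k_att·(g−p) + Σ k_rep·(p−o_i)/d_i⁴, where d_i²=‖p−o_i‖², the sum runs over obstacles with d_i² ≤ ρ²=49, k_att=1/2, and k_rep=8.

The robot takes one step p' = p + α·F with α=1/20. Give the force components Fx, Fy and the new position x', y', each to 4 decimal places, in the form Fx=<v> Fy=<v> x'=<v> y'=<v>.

Fx=2.5000 Fy=3.5000 x'=-8.8750 y'=4.1750

F_att = 1/2·(g−p) = 1/2·(7,7) = (3.5000,3.5000)
o1: d²=4 ≤ ρ²=49; F_rep = 8·(-2,0)/4² = (-1.0000,0.0000)
o2: d²=145 > ρ²=49 → inactive
F = F_att + ΣF_rep = (2.5000,3.5000)
p' = p + 1/20·F = (-8.8750,4.1750)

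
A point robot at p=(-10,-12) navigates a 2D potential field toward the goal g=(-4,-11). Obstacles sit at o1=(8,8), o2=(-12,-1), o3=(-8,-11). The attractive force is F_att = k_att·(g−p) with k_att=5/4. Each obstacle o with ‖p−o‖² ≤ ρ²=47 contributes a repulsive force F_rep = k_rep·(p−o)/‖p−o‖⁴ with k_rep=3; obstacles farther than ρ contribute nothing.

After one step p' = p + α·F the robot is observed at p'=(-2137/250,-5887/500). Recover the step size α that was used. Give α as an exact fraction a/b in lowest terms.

α = 1/5

F_att = 5/4·(g−p) = 5/4·(6,1) = (7.5000,1.2500)
o1: d²=724 > ρ²=47 → inactive
o2: d²=125 > ρ²=47 → inactive
o3: d²=5 ≤ ρ²=47; F_rep = 3·(-2,-1)/5² = (-0.2400,-0.1200)
F = F_att + ΣF_rep = (7.2600,1.1300)
Δp = p'−p = (1.4520,0.2260); α = Δx/Fx = (363/250) / (363/50) = 1/5
check: Δy/Fy = (113/500) / (113/100) = 1/5 ✓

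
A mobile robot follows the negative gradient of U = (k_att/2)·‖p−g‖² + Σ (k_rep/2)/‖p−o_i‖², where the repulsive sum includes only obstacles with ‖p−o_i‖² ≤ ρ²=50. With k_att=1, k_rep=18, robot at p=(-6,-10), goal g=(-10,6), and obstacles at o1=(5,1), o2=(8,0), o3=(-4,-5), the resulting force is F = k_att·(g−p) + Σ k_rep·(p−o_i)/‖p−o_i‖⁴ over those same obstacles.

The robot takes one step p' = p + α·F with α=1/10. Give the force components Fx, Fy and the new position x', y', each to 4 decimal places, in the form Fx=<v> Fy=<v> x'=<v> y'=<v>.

F_att = 1·(g−p) = 1·(-4,16) = (-4.0000,16.0000)
o1: d²=242 > ρ²=50 → inactive
o2: d²=296 > ρ²=50 → inactive
o3: d²=29 ≤ ρ²=50; F_rep = 18·(-2,-5)/29² = (-0.0428,-0.1070)
F = F_att + ΣF_rep = (-4.0428,15.8930)
p' = p + 1/10·F = (-6.4043,-8.4107)

Fx=-4.0428 Fy=15.8930 x'=-6.4043 y'=-8.4107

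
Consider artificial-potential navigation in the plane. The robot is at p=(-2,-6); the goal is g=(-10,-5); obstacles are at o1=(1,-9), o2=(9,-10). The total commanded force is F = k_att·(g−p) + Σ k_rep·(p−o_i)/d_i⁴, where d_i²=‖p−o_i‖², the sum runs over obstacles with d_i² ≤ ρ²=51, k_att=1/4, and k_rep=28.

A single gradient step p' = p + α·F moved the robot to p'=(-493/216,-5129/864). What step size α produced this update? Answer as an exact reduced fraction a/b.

F_att = 1/4·(g−p) = 1/4·(-8,1) = (-2.0000,0.2500)
o1: d²=18 ≤ ρ²=51; F_rep = 28·(-3,3)/18² = (-0.2593,0.2593)
o2: d²=137 > ρ²=51 → inactive
F = F_att + ΣF_rep = (-2.2593,0.5093)
Δp = p'−p = (-0.2824,0.0637); α = Δx/Fx = (-61/216) / (-61/27) = 1/8
check: Δy/Fy = (55/864) / (55/108) = 1/8 ✓

α = 1/8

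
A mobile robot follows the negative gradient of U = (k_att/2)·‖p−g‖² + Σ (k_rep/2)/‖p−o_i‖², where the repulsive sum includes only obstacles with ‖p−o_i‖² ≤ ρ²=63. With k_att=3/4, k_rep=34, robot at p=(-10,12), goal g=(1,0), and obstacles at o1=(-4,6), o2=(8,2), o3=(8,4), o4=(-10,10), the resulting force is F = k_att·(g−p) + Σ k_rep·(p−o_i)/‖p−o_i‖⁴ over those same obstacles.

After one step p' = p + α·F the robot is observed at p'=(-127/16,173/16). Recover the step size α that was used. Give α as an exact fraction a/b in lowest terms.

F_att = 3/4·(g−p) = 3/4·(11,-12) = (8.2500,-9.0000)
o1: d²=72 > ρ²=63 → inactive
o2: d²=424 > ρ²=63 → inactive
o3: d²=388 > ρ²=63 → inactive
o4: d²=4 ≤ ρ²=63; F_rep = 34·(0,2)/4² = (0.0000,4.2500)
F = F_att + ΣF_rep = (8.2500,-4.7500)
Δp = p'−p = (2.0625,-1.1875); α = Δx/Fx = (33/16) / (33/4) = 1/4
check: Δy/Fy = (-19/16) / (-19/4) = 1/4 ✓

α = 1/4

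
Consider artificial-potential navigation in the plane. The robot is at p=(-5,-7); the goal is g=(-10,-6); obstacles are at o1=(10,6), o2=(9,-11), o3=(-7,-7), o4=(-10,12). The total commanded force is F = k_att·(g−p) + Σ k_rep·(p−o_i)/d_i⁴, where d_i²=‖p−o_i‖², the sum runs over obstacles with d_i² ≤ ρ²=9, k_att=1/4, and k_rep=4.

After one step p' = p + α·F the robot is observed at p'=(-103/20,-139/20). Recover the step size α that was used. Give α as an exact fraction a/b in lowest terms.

F_att = 1/4·(g−p) = 1/4·(-5,1) = (-1.2500,0.2500)
o1: d²=394 > ρ²=9 → inactive
o2: d²=212 > ρ²=9 → inactive
o3: d²=4 ≤ ρ²=9; F_rep = 4·(2,0)/4² = (0.5000,0.0000)
o4: d²=386 > ρ²=9 → inactive
F = F_att + ΣF_rep = (-0.7500,0.2500)
Δp = p'−p = (-0.1500,0.0500); α = Δx/Fx = (-3/20) / (-3/4) = 1/5
check: Δy/Fy = (1/20) / (1/4) = 1/5 ✓

α = 1/5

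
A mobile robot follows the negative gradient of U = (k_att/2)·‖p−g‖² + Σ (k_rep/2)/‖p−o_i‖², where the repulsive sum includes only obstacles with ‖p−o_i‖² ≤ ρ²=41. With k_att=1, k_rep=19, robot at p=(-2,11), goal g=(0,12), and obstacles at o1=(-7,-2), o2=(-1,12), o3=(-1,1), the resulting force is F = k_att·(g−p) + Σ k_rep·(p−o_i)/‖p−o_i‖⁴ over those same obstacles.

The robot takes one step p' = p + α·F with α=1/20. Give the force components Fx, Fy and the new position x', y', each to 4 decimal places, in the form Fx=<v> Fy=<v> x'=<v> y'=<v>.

F_att = 1·(g−p) = 1·(2,1) = (2.0000,1.0000)
o1: d²=194 > ρ²=41 → inactive
o2: d²=2 ≤ ρ²=41; F_rep = 19·(-1,-1)/2² = (-4.7500,-4.7500)
o3: d²=101 > ρ²=41 → inactive
F = F_att + ΣF_rep = (-2.7500,-3.7500)
p' = p + 1/20·F = (-2.1375,10.8125)

Fx=-2.7500 Fy=-3.7500 x'=-2.1375 y'=10.8125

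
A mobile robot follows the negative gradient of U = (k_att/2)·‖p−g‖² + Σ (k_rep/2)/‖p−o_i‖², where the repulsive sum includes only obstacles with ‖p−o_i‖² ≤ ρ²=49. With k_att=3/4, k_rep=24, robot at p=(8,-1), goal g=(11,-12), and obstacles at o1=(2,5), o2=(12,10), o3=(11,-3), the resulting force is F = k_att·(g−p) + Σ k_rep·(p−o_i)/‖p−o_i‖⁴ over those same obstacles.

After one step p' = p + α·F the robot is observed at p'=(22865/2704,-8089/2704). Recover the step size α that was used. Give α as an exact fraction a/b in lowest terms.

α = 1/4

F_att = 3/4·(g−p) = 3/4·(3,-11) = (2.2500,-8.2500)
o1: d²=72 > ρ²=49 → inactive
o2: d²=137 > ρ²=49 → inactive
o3: d²=13 ≤ ρ²=49; F_rep = 24·(-3,2)/13² = (-0.4260,0.2840)
F = F_att + ΣF_rep = (1.8240,-7.9660)
Δp = p'−p = (0.4560,-1.9915); α = Δx/Fx = (1233/2704) / (1233/676) = 1/4
check: Δy/Fy = (-5385/2704) / (-5385/676) = 1/4 ✓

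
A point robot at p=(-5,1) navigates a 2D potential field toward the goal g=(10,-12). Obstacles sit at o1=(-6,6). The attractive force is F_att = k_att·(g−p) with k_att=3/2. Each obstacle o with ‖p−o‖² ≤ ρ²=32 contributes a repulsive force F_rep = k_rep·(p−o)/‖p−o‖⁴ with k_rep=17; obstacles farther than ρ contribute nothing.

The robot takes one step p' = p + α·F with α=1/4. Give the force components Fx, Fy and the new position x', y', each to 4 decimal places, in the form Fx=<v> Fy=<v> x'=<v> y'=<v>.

F_att = 3/2·(g−p) = 3/2·(15,-13) = (22.5000,-19.5000)
o1: d²=26 ≤ ρ²=32; F_rep = 17·(1,-5)/26² = (0.0251,-0.1257)
F = F_att + ΣF_rep = (22.5251,-19.6257)
p' = p + 1/4·F = (0.6313,-3.9064)

Fx=22.5251 Fy=-19.6257 x'=0.6313 y'=-3.9064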